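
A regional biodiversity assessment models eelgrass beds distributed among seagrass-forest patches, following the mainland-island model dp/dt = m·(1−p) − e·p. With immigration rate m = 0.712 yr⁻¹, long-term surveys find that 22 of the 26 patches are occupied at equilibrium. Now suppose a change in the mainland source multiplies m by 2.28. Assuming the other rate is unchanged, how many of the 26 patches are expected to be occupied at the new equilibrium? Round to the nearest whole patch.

Observed p* = 22/26 = 0.84615.
Balance m(1−p*) = e·p* gives e = m(1−p*)/p* = 0.712×0.15385/0.84615 = 0.12946.
New p* = m/(m+e) = 1.62336/(1.62336+0.12946) = 0.92614.
Expected occupied = 26 × 0.92614 = 24.08 ≈ 24.

24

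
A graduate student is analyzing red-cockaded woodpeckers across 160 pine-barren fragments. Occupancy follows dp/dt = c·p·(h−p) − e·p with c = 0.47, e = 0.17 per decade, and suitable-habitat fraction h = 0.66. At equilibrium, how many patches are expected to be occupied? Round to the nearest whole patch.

p* = h − e/c = 0.66 − 0.3617 = 0.2983.
Expected occupied patches = N × p* = 160 × 0.2983 = 47.73 ≈ 48.

48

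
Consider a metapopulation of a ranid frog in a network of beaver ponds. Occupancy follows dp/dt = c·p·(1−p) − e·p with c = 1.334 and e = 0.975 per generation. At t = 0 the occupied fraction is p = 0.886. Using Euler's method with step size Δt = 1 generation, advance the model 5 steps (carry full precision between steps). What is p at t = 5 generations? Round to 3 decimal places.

Update rule: p ← p + [c·p·(1−p) − e·p]·Δt with Δt = 1.
step 1: Δp = -0.72911, p = 0.15689
step 2: Δp = +0.02349, p = 0.18038
step 3: Δp = +0.02135, p = 0.20173
step 4: Δp = +0.01813, p = 0.21986
step 5: Δp = +0.01445, p = 0.23431

0.234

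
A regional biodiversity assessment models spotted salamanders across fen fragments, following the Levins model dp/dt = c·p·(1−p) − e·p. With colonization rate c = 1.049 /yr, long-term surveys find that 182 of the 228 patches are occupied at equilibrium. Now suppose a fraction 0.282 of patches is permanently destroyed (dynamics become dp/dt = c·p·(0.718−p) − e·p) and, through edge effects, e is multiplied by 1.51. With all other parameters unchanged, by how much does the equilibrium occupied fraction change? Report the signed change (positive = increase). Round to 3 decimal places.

-0.385

Observed p* = 182/228 = 0.79825.
Balance c(1−p*) = e gives e = 1.049×(1 − 0.79825) = 0.21164.
New p* = 0.718 − e/c = 0.718 − 0.31958/1.04900 = 0.41335.
Δp* = 0.41335 − 0.79825 = -0.38490.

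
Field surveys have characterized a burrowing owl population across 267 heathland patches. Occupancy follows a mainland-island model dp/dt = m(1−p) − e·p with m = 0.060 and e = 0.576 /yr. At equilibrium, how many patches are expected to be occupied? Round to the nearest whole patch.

25

p* = m/(m+e) = 0.060/0.6360 = 0.0943.
Expected occupied patches = N × p* = 267 × 0.0943 = 25.19 ≈ 25.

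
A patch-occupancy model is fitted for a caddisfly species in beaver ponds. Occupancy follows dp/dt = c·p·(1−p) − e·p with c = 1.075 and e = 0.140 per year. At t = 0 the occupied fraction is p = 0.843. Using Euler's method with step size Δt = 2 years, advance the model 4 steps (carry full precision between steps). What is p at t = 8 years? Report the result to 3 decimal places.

0.855

Update rule: p ← p + [c·p·(1−p) − e·p]·Δt with Δt = 2.
t = 2: p = 0.84300 + (+0.04851) = 0.89151
t = 4: p = 0.89151 + (-0.04168) = 0.84983
t = 6: p = 0.84983 + (+0.03643) = 0.88626
t = 8: p = 0.88626 + (-0.03142) = 0.85484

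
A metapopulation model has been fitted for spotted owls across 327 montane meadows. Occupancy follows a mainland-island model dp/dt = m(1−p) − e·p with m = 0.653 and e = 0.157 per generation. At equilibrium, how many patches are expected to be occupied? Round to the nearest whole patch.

p* = m/(m+e) = 0.653/0.8100 = 0.8062.
Expected occupied patches = N × p* = 327 × 0.8062 = 263.62 ≈ 264.

264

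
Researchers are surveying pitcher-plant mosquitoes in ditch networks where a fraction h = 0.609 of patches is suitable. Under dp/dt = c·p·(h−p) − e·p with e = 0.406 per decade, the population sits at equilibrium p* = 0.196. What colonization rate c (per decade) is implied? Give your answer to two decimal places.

At equilibrium c(h−p*) = e, so c = e/(h−p*).
c = 0.406/(0.609 − 0.196) = 0.406/0.4130 = 0.9831.

0.98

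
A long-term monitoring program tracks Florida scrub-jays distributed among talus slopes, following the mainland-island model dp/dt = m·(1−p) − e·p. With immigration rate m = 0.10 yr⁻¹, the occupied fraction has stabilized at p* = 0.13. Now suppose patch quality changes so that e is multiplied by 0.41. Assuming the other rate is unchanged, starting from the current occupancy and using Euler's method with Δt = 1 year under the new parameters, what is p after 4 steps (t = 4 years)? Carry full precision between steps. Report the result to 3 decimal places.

0.246

Balance m(1−p*) = e·p* gives e = m(1−p*)/p* = 0.10×0.87000/0.13000 = 0.66923.
Starting from p₀ = 0.13000; update p ← p + (dp/dt)·Δt with the new parameters.
p: 0.13000 → 0.18133  (Δp = +0.05133)
p: 0.18133 → 0.21344  (Δp = +0.03211)
p: 0.21344 → 0.23353  (Δp = +0.02009)
p: 0.23353 → 0.24610  (Δp = +0.01257)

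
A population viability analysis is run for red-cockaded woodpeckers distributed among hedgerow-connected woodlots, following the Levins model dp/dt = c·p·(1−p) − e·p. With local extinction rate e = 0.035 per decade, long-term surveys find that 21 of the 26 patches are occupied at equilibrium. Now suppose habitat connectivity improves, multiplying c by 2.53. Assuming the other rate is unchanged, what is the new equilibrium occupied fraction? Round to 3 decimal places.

0.924

Observed p* = 21/26 = 0.80769.
Balance c(1−p*) = e gives c = e/(1 − 0.80769) = 0.035/0.19231 = 0.18200.
New p* = 1 − e/c = 1 − 0.03500/0.46046 = 0.92399.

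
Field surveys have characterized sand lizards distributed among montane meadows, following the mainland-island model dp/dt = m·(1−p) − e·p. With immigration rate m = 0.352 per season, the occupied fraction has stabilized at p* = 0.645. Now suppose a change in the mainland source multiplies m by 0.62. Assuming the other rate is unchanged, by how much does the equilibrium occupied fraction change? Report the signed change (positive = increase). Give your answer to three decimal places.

-0.115

Balance m(1−p*) = e·p* gives e = m(1−p*)/p* = 0.352×0.35500/0.64500 = 0.19374.
New p* = m/(m+e) = 0.21824/(0.21824+0.19374) = 0.52973.
Δp* = 0.52973 − 0.64500 = -0.11527.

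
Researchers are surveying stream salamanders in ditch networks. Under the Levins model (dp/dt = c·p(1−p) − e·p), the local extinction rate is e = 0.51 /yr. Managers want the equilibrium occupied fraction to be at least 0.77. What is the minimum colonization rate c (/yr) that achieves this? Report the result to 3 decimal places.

p* = 1 − e/c ≥ 0.77 requires e/c ≤ 0.2300, i.e. c ≥ e/0.2300.
c_min = 0.51/0.2300 = 2.2174.

2.217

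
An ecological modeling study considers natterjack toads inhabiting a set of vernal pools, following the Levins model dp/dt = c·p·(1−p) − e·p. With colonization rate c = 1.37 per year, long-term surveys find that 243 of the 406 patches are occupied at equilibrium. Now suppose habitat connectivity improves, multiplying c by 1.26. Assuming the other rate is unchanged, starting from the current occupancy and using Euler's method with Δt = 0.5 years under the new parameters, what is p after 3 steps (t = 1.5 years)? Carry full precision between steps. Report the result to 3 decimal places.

0.674

Observed p* = 243/406 = 0.59852.
Balance c(1−p*) = e gives e = 1.37×(1 − 0.59852) = 0.55002.
Starting from p₀ = 0.59852; update p ← p + (dp/dt)·Δt with the new parameters.
step 1: Δp = +0.04280, p = 0.64132
step 2: Δp = +0.02217, p = 0.66349
step 3: Δp = +0.01024, p = 0.67373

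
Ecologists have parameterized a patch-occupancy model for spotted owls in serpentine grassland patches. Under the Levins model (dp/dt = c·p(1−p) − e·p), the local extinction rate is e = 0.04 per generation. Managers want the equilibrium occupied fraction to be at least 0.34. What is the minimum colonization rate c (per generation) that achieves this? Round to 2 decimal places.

p* = 1 − e/c ≥ 0.34 requires e/c ≤ 0.6600, i.e. c ≥ e/0.6600.
c_min = 0.04/0.6600 = 0.0606.

0.06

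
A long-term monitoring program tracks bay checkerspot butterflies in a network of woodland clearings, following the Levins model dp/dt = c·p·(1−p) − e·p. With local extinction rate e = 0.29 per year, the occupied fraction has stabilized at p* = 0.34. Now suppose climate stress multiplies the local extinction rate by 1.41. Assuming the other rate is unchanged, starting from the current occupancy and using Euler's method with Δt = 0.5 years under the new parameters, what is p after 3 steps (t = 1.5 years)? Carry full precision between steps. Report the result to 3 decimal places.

Balance c(1−p*) = e gives c = e/(1 − 0.34000) = 0.29/0.66000 = 0.43939.
Starting from p₀ = 0.34000; update p ← p + (dp/dt)·Δt with the new parameters.
  1  |  dp/dt·Δt = -0.020213  |  p_1 = 0.319787
  2  |  dp/dt·Δt = -0.017591  |  p_2 = 0.302196
  3  |  dp/dt·Δt = -0.015456  |  p_3 = 0.286740

0.287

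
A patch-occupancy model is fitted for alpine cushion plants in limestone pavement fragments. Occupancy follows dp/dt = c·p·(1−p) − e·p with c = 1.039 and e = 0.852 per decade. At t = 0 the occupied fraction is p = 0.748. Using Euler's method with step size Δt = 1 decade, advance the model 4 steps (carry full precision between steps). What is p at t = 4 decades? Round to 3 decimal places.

Update rule: p ← p + [c·p·(1−p) − e·p]·Δt with Δt = 1.
p: 0.74800 → 0.30655  (Δp = -0.44145)
p: 0.30655 → 0.26624  (Δp = -0.04031)
p: 0.26624 → 0.24238  (Δp = -0.02386)
p: 0.24238 → 0.22666  (Δp = -0.01571)

0.227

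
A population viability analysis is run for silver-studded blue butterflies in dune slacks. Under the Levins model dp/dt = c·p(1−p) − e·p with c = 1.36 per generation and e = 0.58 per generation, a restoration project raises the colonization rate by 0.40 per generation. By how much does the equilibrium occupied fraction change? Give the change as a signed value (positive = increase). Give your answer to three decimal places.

0.097

Before: p* = 1 − 0.58/1.36 = 0.5735.
After the change, c = 1.76, e = 0.58, so p* = 1 − 0.58/1.76 = 0.6705.
Δp* = 0.6705 − 0.5735 = +0.0969.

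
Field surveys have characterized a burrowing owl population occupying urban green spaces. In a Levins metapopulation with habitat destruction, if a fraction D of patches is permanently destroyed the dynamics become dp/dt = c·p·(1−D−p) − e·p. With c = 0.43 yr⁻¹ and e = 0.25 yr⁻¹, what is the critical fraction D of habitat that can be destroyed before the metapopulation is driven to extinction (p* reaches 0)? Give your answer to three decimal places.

0.419

The nontrivial equilibrium is p* = (1−D) − e/c; extinction occurs when this hits zero.
So D_crit = 1 − e/c = 1 − 0.25/0.43 = 1 − 0.5814 = 0.4186.
Note this equals the original equilibrium occupancy — the Levins extinction-debt result.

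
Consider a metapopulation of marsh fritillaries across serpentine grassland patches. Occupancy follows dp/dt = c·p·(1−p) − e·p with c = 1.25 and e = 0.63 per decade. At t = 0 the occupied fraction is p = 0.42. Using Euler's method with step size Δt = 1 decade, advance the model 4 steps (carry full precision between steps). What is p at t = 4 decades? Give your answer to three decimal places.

Update rule: p ← p + [c·p·(1−p) − e·p]·Δt with Δt = 1.
t = 1: p = 0.42000 + (+0.03990) = 0.45990
t = 2: p = 0.45990 + (+0.02075) = 0.48065
t = 3: p = 0.48065 + (+0.00922) = 0.48987
t = 4: p = 0.48987 + (+0.00375) = 0.49363

0.494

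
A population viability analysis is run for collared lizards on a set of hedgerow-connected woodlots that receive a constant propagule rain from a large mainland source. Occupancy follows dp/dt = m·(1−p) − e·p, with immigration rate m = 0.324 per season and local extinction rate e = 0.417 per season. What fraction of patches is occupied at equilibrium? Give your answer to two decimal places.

0.44

Setting dp/dt = 0: m − m·p* = e·p*, so m = (m+e)·p*.
p* = m/(m+e) = 0.324/(0.324+0.417) = 0.324/0.7410 = 0.4372.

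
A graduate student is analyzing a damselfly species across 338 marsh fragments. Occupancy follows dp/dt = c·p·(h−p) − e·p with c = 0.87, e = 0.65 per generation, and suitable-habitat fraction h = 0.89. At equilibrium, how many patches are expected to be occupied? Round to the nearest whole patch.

p* = h − e/c = 0.89 − 0.7471 = 0.1429.
Expected occupied patches = N × p* = 338 × 0.1429 = 48.29 ≈ 48.

48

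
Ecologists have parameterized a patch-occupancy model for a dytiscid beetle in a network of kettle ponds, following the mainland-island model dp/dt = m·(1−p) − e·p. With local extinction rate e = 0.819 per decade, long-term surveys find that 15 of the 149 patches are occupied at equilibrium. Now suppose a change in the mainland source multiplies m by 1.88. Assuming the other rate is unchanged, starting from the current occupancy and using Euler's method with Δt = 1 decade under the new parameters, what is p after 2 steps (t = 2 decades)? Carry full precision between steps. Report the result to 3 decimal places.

Observed p* = 15/149 = 0.10067.
Balance m(1−p*) = e·p* gives m = e·p*/(1−p*) = 0.819×0.10067/0.89933 = 0.09168.
Starting from p₀ = 0.10067; update p ← p + (dp/dt)·Δt with the new parameters.
  1  |  dp/dt·Δt = +0.072556  |  p_1 = 0.173227
  2  |  dp/dt·Δt = +0.000627  |  p_2 = 0.173854

0.174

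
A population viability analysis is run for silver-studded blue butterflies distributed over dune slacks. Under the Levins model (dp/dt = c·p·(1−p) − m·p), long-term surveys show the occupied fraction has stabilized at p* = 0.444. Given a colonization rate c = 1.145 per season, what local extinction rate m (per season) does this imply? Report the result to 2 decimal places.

0.64

At equilibrium c(1−p*) = m.
m = 1.145 × (1 − 0.444) = 1.145 × 0.5560 = 0.6366.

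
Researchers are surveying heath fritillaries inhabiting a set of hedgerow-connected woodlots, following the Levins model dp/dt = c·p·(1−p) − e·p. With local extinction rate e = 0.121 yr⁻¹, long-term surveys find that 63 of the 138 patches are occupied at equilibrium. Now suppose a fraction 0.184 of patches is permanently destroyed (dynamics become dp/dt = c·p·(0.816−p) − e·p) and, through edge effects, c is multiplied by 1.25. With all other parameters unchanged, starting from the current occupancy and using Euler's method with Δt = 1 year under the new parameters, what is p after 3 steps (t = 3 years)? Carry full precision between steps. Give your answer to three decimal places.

0.432

Observed p* = 63/138 = 0.45652.
Balance c(1−p*) = e gives c = e/(1 − 0.45652) = 0.121/0.54348 = 0.22264.
Starting from p₀ = 0.45652; update p ← p + (dp/dt)·Δt with the new parameters.
  1  |  dp/dt·Δt = -0.009567  |  p_1 = 0.446954
  2  |  dp/dt·Δt = -0.008177  |  p_2 = 0.438777
  3  |  dp/dt·Δt = -0.007029  |  p_3 = 0.431749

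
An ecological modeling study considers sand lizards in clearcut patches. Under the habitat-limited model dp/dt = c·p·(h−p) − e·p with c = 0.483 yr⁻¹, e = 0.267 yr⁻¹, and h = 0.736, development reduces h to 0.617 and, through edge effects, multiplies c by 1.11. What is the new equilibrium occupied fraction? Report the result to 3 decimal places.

0.119

Before: p* = h − e/c = 0.736 − 0.267/0.483 = 0.736 − 0.5528 = 0.1832.
After: c = 0.53613, e = 0.267, h = 0.617; p* = 0.617 − 0.267/0.53613 = 0.1190.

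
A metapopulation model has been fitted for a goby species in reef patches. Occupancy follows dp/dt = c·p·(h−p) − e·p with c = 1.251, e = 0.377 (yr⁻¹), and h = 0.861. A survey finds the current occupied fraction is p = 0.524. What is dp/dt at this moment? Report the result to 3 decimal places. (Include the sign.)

Colonization term: c·p·(h−p) = 1.251×0.524×0.3370 = 0.22091.
Extinction term: e·p = 0.19755.
dp/dt = 0.22091 − 0.19755 = 0.02336.

0.023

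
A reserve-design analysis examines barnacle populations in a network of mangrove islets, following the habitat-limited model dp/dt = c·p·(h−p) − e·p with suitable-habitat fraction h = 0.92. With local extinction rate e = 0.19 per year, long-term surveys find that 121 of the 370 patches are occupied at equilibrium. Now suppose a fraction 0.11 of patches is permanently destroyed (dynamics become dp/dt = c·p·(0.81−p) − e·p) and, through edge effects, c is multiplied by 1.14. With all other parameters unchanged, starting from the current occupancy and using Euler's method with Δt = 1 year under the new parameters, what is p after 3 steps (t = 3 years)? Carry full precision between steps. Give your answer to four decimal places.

Observed p* = 121/370 = 0.32703.
Balance c(h−p*) = e gives c = e/(0.92 − 0.32703) = 0.19/0.59297 = 0.32042.
Starting from p₀ = 0.32703; update p ← p + (dp/dt)·Δt with the new parameters.
step 1: Δp = -0.00444, p = 0.32259
step 2: Δp = -0.00386, p = 0.31873
step 3: Δp = -0.00336, p = 0.31537

0.3154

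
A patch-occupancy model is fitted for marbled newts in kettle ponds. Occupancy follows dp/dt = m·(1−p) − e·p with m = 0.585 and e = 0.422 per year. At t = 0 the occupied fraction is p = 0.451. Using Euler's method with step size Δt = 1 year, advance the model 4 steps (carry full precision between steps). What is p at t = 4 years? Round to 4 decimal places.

0.5809

Update rule: p ← p + [m·(1−p) − e·p]·Δt with Δt = 1.
step 1: Δp = +0.13084, p = 0.58184
step 2: Δp = -0.00092, p = 0.58093
step 3: Δp = +0.00001, p = 0.58093
step 4: Δp = -0.00000, p = 0.58093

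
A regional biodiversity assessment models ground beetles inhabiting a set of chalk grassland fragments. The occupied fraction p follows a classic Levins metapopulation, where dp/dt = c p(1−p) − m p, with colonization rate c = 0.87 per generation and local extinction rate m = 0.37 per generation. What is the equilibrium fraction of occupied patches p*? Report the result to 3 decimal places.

0.575

At equilibrium, colonization balances extinction: c·p*·(1−p*) = m·p*.
So p* = 1 − m/c = 1 − 0.37/0.87 = 1 − 0.4253 = 0.5747.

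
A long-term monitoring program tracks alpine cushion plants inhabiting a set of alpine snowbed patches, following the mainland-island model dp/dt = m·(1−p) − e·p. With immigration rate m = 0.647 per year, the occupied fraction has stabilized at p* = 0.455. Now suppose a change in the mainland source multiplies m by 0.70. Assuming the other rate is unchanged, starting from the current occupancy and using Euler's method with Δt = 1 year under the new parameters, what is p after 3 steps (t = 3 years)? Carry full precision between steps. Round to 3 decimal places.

0.368

Balance m(1−p*) = e·p* gives e = m(1−p*)/p* = 0.647×0.54500/0.45500 = 0.77498.
Starting from p₀ = 0.45500; update p ← p + (dp/dt)·Δt with the new parameters.
p: 0.45500 → 0.34922  (Δp = -0.10578)
p: 0.34922 → 0.37332  (Δp = +0.02411)
p: 0.37332 → 0.36783  (Δp = -0.00549)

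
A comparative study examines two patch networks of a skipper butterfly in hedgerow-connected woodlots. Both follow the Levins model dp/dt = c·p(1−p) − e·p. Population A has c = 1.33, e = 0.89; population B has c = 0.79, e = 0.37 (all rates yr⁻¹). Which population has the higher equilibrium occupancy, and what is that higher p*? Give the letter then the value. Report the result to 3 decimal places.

A: p*_A = 1 − 0.89/1.33 = 0.3308.
B: p*_B = 1 − 0.37/0.79 = 0.5316.
B is higher at 0.5316.

B, 0.532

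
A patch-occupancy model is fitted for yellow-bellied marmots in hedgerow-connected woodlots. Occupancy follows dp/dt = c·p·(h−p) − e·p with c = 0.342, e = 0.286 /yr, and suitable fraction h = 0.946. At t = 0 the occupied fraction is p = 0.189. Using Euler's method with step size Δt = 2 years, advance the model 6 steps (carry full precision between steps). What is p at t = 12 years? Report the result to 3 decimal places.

Update rule: p ← p + [c·p·(h−p) − e·p]·Δt with Δt = 2.
t = 2: p = 0.18900 + (-0.01025) = 0.17875
t = 4: p = 0.17875 + (-0.00844) = 0.17032
t = 6: p = 0.17032 + (-0.00706) = 0.16326
t = 8: p = 0.16326 + (-0.00598) = 0.15728
t = 10: p = 0.15728 + (-0.00511) = 0.15217
t = 12: p = 0.15217 + (-0.00442) = 0.14775

0.148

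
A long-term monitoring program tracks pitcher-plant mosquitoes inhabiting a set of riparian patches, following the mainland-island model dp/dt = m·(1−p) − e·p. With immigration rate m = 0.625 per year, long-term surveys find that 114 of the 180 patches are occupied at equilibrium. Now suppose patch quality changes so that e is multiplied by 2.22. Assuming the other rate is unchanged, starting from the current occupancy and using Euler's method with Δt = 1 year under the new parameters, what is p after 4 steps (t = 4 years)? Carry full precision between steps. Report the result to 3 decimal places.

Observed p* = 114/180 = 0.63333.
Balance m(1−p*) = e·p* gives e = m(1−p*)/p* = 0.625×0.36667/0.63333 = 0.36184.
Starting from p₀ = 0.63333; update p ← p + (dp/dt)·Δt with the new parameters.
step 1: Δp = -0.27958, p = 0.35375
step 2: Δp = +0.11974, p = 0.47349
step 3: Δp = -0.05128, p = 0.42221
step 4: Δp = +0.02196, p = 0.44417

0.444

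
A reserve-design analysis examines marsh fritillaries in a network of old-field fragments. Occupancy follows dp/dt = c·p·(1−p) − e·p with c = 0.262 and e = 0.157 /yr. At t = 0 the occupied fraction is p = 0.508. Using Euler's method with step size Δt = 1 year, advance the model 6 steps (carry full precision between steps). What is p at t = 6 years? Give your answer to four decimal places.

Update rule: p ← p + [c·p·(1−p) − e·p]·Δt with Δt = 1.
step 1: Δp = -0.01427, p = 0.49373
step 2: Δp = -0.01203, p = 0.48170
step 3: Δp = -0.01021, p = 0.47149
step 4: Δp = -0.00874, p = 0.46275
step 5: Δp = -0.00752, p = 0.45524
step 6: Δp = -0.00650, p = 0.44874

0.4487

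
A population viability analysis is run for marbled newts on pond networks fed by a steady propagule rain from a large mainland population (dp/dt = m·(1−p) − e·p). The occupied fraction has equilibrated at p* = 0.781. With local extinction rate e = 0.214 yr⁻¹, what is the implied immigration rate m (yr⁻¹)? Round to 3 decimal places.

0.763

At equilibrium m(1−p*) = e·p*, so m = e·p*/(1−p*).
m = 0.214 × 0.781 / 0.2190 = 0.1671/0.2190 = 0.7632.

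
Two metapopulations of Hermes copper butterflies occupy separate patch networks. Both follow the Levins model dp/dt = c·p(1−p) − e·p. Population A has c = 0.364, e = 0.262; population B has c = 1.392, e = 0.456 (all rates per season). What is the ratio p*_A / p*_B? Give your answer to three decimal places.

A: p*_A = 1 − 0.262/0.364 = 0.2802.
B: p*_B = 1 − 0.456/1.392 = 0.6724.
p*_A / p*_B = 0.2802/0.6724 = 0.4167.

0.417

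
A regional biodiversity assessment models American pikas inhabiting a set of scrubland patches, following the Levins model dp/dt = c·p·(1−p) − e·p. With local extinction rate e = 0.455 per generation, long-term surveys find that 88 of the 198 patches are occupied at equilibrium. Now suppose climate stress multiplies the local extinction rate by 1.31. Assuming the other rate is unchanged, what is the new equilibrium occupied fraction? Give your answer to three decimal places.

0.272

Observed p* = 88/198 = 0.44444.
Balance c(1−p*) = e gives c = e/(1 − 0.44444) = 0.455/0.55556 = 0.81899.
New p* = 1 − e/c = 1 − 0.59605/0.81899 = 0.27221.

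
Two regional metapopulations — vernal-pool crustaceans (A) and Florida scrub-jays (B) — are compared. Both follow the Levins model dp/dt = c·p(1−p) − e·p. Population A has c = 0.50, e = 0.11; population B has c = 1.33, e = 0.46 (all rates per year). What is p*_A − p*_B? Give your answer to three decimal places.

A: p*_A = 1 − 0.11/0.50 = 0.7800.
B: p*_B = 1 − 0.46/1.33 = 0.6541.
p*_A − p*_B = 0.7800 − 0.6541 = 0.1259.

0.126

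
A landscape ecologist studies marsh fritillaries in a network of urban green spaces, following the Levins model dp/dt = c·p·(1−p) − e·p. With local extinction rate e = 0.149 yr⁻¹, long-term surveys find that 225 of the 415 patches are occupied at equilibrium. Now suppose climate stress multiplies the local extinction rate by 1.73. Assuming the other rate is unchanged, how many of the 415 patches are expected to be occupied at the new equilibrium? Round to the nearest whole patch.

86

Observed p* = 225/415 = 0.54217.
Balance c(1−p*) = e gives c = e/(1 − 0.54217) = 0.149/0.45783 = 0.32545.
New p* = 1 − e/c = 1 − 0.25777/0.32545 = 0.20796.
Expected occupied = 415 × 0.20796 = 86.30 ≈ 86.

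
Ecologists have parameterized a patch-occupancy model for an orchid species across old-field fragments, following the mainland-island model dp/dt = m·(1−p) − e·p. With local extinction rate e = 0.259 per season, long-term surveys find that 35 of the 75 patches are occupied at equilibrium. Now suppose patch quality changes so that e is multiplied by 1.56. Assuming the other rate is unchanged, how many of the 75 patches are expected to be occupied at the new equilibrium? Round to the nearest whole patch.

27

Observed p* = 35/75 = 0.46667.
Balance m(1−p*) = e·p* gives m = e·p*/(1−p*) = 0.259×0.46667/0.53333 = 0.22663.
New p* = m/(m+e) = 0.22663/(0.22663+0.40404) = 0.35935.
Expected occupied = 75 × 0.35935 = 26.95 ≈ 27.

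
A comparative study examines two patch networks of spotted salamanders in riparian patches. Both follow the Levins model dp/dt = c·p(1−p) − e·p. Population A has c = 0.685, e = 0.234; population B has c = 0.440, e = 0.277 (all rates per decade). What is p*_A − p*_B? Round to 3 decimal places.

0.288

A: p*_A = 1 − 0.234/0.685 = 0.6584.
B: p*_B = 1 − 0.277/0.440 = 0.3705.
p*_A − p*_B = 0.6584 − 0.3705 = 0.2879.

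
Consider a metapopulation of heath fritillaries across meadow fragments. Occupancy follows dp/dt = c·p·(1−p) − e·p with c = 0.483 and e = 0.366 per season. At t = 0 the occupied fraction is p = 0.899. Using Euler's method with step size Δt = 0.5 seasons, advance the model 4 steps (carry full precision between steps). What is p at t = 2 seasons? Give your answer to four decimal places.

Update rule: p ← p + [c·p·(1−p) − e·p]·Δt with Δt = 0.5.
  1  |  dp/dt·Δt = -0.142589  |  p_1 = 0.756411
  2  |  dp/dt·Δt = -0.093926  |  p_2 = 0.662485
  3  |  dp/dt·Δt = -0.067236  |  p_3 = 0.595249
  4  |  dp/dt·Δt = -0.050747  |  p_4 = 0.544503

0.5445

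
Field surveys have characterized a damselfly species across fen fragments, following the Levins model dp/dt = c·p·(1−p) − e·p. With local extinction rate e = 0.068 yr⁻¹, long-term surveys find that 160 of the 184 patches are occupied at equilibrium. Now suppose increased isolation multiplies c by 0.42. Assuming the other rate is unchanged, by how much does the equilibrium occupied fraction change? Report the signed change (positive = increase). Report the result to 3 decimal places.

-0.180

Observed p* = 160/184 = 0.86957.
Balance c(1−p*) = e gives c = e/(1 − 0.86957) = 0.068/0.13043 = 0.52135.
New p* = 1 − e/c = 1 − 0.06800/0.21897 = 0.68946.
Δp* = 0.68946 − 0.86957 = -0.18011.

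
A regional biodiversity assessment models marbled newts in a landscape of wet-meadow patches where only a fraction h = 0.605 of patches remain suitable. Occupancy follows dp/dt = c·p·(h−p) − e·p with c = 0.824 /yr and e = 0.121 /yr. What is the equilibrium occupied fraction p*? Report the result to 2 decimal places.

0.46

Setting dp/dt = 0 and dividing by p* gives c·(h−p*) = e.
So p* = h − e/c = 0.605 − 0.121/0.824 = 0.605 − 0.1468 = 0.4582.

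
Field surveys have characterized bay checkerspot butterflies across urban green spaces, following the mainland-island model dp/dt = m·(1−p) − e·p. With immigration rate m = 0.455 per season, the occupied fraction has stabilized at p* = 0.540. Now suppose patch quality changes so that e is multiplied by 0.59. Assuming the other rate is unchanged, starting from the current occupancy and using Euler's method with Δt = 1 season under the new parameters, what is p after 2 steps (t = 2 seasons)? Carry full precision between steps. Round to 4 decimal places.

Balance m(1−p*) = e·p* gives e = m(1−p*)/p* = 0.455×0.46000/0.54000 = 0.38759.
Starting from p₀ = 0.54000; update p ← p + (dp/dt)·Δt with the new parameters.
t = 1: p = 0.54000 + (+0.08581) = 0.62581
t = 2: p = 0.62581 + (+0.02714) = 0.65296

0.6530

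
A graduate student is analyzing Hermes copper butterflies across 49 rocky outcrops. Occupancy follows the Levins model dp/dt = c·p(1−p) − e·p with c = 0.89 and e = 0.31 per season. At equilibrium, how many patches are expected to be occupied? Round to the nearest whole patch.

32

p* = 1 − e/c = 1 − 0.31/0.89 = 0.6517.
Expected occupied patches = N × p* = 49 × 0.6517 = 31.93 ≈ 32.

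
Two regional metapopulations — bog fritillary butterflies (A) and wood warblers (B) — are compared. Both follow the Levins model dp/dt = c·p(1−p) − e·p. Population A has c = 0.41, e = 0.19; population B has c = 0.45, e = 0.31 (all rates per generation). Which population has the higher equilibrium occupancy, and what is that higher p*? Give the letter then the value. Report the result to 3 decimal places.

A, 0.537

A: p*_A = 1 − 0.19/0.41 = 0.5366.
B: p*_B = 1 − 0.31/0.45 = 0.3111.
A is higher at 0.5366.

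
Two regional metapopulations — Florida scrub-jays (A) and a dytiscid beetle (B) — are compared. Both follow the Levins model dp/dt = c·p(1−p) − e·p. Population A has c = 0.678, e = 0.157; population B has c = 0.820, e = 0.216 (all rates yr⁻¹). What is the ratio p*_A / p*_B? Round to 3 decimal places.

1.043

A: p*_A = 1 − 0.157/0.678 = 0.7684.
B: p*_B = 1 − 0.216/0.820 = 0.7366.
p*_A / p*_B = 0.7684/0.7366 = 1.0432.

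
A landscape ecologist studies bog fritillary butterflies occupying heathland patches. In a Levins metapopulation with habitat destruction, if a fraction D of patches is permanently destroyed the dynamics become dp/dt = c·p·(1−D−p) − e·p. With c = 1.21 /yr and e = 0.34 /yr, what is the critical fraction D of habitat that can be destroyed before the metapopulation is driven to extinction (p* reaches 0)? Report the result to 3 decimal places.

0.719

The nontrivial equilibrium is p* = (1−D) − e/c; extinction occurs when this hits zero.
So D_crit = 1 − e/c = 1 − 0.34/1.21 = 1 − 0.2810 = 0.7190.
Note this equals the original equilibrium occupancy — the Levins extinction-debt result.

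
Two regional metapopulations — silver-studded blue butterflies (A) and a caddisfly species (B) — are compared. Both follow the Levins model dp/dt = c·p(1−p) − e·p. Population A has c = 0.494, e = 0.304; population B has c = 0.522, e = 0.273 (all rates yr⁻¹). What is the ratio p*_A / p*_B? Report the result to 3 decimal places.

A: p*_A = 1 − 0.304/0.494 = 0.3846.
B: p*_B = 1 − 0.273/0.522 = 0.4770.
p*_A / p*_B = 0.3846/0.4770 = 0.8063.

0.806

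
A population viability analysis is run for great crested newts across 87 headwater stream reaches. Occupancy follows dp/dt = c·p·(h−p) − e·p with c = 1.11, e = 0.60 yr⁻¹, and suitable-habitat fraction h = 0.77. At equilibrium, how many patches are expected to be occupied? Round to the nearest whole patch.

20

p* = h − e/c = 0.77 − 0.5405 = 0.2295.
Expected occupied patches = N × p* = 87 × 0.2295 = 19.96 ≈ 20.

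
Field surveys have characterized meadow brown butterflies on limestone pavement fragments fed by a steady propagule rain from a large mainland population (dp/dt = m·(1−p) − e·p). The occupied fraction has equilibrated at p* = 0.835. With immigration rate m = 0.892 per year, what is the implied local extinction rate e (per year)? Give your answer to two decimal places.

0.18

At equilibrium m(1−p*) = e·p*, so e = m(1−p*)/p*.
e = 0.892 × 0.1650 / 0.835 = 0.1763.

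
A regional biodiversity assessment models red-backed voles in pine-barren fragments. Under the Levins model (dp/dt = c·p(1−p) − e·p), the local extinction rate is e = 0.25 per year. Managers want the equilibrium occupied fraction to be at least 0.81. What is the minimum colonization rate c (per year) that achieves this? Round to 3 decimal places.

p* = 1 − e/c ≥ 0.81 requires e/c ≤ 0.1900, i.e. c ≥ e/0.1900.
c_min = 0.25/0.1900 = 1.3158.

1.316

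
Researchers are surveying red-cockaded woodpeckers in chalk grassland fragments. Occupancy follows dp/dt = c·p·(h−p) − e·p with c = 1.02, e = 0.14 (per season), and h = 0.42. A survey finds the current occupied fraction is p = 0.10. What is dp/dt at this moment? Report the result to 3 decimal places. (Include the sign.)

0.019

Colonization term: c·p·(h−p) = 1.02×0.10×0.3200 = 0.03264.
Extinction term: e·p = 0.01400.
dp/dt = 0.03264 − 0.01400 = 0.01864.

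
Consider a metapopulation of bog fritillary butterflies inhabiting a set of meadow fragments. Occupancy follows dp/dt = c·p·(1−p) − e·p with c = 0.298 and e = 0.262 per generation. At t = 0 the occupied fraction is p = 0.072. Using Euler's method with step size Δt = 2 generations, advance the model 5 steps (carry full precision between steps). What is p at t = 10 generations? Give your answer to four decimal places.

0.0821

Update rule: p ← p + [c·p·(1−p) − e·p]·Δt with Δt = 2.
p: 0.07200 → 0.07409  (Δp = +0.00209)
p: 0.07409 → 0.07616  (Δp = +0.00206)
p: 0.07616 → 0.07818  (Δp = +0.00203)
p: 0.07818 → 0.08017  (Δp = +0.00199)
p: 0.08017 → 0.08211  (Δp = +0.00194)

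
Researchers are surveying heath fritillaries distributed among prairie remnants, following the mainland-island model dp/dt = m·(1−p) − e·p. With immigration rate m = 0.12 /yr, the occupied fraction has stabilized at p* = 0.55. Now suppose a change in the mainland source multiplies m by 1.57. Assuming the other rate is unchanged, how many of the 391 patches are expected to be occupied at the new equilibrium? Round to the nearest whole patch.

Balance m(1−p*) = e·p* gives e = m(1−p*)/p* = 0.12×0.45000/0.55000 = 0.09818.
New p* = m/(m+e) = 0.18840/(0.18840+0.09818) = 0.65741.
Expected occupied = 391 × 0.65741 = 257.05 ≈ 257.

257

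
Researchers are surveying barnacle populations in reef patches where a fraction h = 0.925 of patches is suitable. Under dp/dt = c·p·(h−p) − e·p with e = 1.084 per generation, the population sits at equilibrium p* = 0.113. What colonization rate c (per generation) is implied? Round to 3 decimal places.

At equilibrium c(h−p*) = e, so c = e/(h−p*).
c = 1.084/(0.925 − 0.113) = 1.084/0.8120 = 1.3350.

1.335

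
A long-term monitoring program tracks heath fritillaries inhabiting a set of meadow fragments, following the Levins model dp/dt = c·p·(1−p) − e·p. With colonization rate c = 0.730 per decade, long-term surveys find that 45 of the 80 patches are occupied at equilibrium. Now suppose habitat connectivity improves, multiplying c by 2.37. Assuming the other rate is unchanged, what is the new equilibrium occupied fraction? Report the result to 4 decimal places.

Observed p* = 45/80 = 0.56250.
Balance c(1−p*) = e gives e = 0.730×(1 − 0.56250) = 0.31937.
New p* = 1 − e/c = 1 − 0.31937/1.73010 = 0.81540.

0.8154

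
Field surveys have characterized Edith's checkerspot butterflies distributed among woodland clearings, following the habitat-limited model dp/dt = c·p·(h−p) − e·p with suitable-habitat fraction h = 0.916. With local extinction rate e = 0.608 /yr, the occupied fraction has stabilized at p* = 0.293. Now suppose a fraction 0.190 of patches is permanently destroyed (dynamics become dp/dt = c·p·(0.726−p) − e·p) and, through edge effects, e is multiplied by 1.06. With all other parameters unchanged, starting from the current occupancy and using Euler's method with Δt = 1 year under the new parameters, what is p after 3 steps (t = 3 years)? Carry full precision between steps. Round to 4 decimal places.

0.1682

Balance c(h−p*) = e gives c = e/(0.916 − 0.29300) = 0.608/0.62300 = 0.97592.
Starting from p₀ = 0.29300; update p ← p + (dp/dt)·Δt with the new parameters.
step 1: Δp = -0.06502, p = 0.22798
step 2: Δp = -0.03612, p = 0.19186
step 3: Δp = -0.02364, p = 0.16822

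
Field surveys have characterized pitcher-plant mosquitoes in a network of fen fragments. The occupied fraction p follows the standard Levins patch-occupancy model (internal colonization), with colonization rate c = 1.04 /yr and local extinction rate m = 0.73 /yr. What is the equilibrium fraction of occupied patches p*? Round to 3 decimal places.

0.298

Setting dp/dt = 0 and dividing through by p* gives c·(1−p*) = m.
So p* = 1 − m/c = 1 − 0.73/1.04 = 1 − 0.7019 = 0.2981.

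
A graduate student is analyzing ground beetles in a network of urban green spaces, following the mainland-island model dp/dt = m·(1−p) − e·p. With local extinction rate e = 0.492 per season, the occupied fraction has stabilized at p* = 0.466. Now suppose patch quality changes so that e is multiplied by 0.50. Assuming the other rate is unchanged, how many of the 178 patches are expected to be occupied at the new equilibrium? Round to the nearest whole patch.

Balance m(1−p*) = e·p* gives m = e·p*/(1−p*) = 0.492×0.46600/0.53400 = 0.42935.
New p* = m/(m+e) = 0.42935/(0.42935+0.24600) = 0.63574.
Expected occupied = 178 × 0.63574 = 113.16 ≈ 113.

113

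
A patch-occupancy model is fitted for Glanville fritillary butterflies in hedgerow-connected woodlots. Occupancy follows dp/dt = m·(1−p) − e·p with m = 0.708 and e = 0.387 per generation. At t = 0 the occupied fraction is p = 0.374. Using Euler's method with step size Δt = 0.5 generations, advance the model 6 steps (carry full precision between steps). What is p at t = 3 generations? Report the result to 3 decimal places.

Update rule: p ← p + [m·(1−p) − e·p]·Δt with Δt = 0.5.
t = 0.5: p = 0.37400 + (+0.14924) = 0.52324
t = 1: p = 0.52324 + (+0.06753) = 0.59076
t = 1.5: p = 0.59076 + (+0.03056) = 0.62132
t = 2: p = 0.62132 + (+0.01383) = 0.63515
t = 2.5: p = 0.63515 + (+0.00626) = 0.64140
t = 3: p = 0.64140 + (+0.00283) = 0.64424

0.644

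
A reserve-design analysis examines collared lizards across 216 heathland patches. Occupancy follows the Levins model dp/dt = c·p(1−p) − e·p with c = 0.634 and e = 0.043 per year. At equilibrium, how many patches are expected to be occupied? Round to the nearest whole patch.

201

p* = 1 − e/c = 1 − 0.043/0.634 = 0.9322.
Expected occupied patches = N × p* = 216 × 0.9322 = 201.35 ≈ 201.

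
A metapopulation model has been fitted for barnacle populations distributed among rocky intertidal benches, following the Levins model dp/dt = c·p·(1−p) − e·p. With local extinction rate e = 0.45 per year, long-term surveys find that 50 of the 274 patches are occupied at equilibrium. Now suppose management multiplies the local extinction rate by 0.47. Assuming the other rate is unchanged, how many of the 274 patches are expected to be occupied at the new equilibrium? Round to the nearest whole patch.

169

Observed p* = 50/274 = 0.18248.
Balance c(1−p*) = e gives c = e/(1 − 0.18248) = 0.45/0.81752 = 0.55045.
New p* = 1 − e/c = 1 − 0.21150/0.55045 = 0.61577.
Expected occupied = 274 × 0.61577 = 168.72 ≈ 169.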